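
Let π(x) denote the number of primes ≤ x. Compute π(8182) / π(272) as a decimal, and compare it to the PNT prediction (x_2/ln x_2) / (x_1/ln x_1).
π(8182)/π(272) = 1027/58 ≈ 17.7069;  PNT prediction ≈ 18.7162.

π(272) = 58 and π(8182) = 1027, so π(8182)/π(272) ≈ 17.7069. The PNT-predicted ratio is (8182/ln(8182)) / (272/ln(272)) ≈ 18.7162. The two agree to within a few percent, as expected.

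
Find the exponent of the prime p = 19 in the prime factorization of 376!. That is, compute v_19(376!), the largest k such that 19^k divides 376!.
v_19(376!) = 20

Legendre's formula: v_p(n!) = Σ_{k ≥ 1} ⌊n / p^k⌋. For p = 19, n = 376, the terms are:
  ⌊376/19^1⌋ = ⌊376/19⌋ = 19
  ⌊376/19^2⌋ = ⌊376/361⌋ = 1
(the next term ⌊376/19^3⌋ = 0, terminating the sum). Summing: v_19(376!) = 19 + 1 = 20.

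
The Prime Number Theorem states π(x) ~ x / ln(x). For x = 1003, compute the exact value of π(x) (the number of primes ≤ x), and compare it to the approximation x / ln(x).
π(1003) = 168;  x/ln(x) ≈ 145.14;  relative error ≈ 13.61%.

Directly count primes up to 1003: π(1003) = 168. The PNT approximation gives 1003/ln(1003) ≈ 1003/6.91075 ≈ 145.14. Relative error (π(x) − x/ln(x)) / π(x) ≈ 13.61%; the approximation is known to undercount slightly (Li(x) is a better estimate).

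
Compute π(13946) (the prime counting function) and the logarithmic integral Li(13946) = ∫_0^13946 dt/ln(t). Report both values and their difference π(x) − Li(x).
π(13946) = 1648;  Li(13946) ≈ 1666.60;  π(x) − Li(x) ≈ -18.60.

Direct count of primes ≤ 13946 gives π(13946) = 1648. Numerical evaluation of the logarithmic integral gives Li(13946) ≈ 1666.60. The difference π(x) − Li(x) ≈ -18.60 is typically negative for small/moderate x (Li(x) overestimates), though Littlewood's theorem shows this sign changes infinitely often.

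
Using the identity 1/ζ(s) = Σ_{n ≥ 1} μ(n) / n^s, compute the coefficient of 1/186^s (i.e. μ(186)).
μ(186) = -1

Factor n = 186 = 2 · 3 · 31. μ(n) = 0 if any exponent ≥ 2 (not squarefree); otherwise μ(n) = (−1)^{ω(n)} where ω(n) is the number of distinct prime factors. Applying: μ(186) = -1.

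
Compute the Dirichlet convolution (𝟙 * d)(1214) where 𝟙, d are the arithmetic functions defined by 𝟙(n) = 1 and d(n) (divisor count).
(𝟙 * d)(1214) = 9

Divisors of 1214: [1, 2, 607, 1214]. For each d | 1214:
  d = 1: 𝟙(1) · d(1214/1) = 1 · 4 = 4
  d = 2: 𝟙(2) · d(1214/2) = 1 · 2 = 2
  d = 607: 𝟙(607) · d(1214/607) = 1 · 2 = 2
  d = 1214: 𝟙(1214) · d(1214/1214) = 1 · 1 = 1
Summing: (𝟙 * d)(1214) = 4 + 2 + 2 + 1 = 9.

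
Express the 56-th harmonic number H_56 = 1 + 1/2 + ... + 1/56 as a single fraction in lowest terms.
H_56 = 252476961434436524654789/54749786241679275146400

Direct summation: H_56 = 1 + 1/2 + ... + 1/56. The least common denominator is lcm(1, ..., 56) = 164249358725037825439200; over this denominator the numerator is 164249358725037825439200 + 82124679362518912719600 + 54749786241679275146400 + 41062339681259456359800 + 32849871745007565087840 + 27374893120839637573200 + 23464194103576832205600 + 20531169840629728179900 + 18249928747226425048800 + 16424935872503782543920 + 14931759884094347767200 + 13687446560419818786600 + 12634566055772140418400 + 11732097051788416102800 + 10949957248335855029280 + 10265584920314864089950 + 9661726983825754437600 + 9124964373613212524400 + 8644703090791464496800 + 8212467936251891271960 + 7821398034525610735200 + 7465879942047173883600 + 7141276466305992410400 + 6843723280209909393300 + 6569974349001513017568 + 6317283027886070209200 + 6083309582408808349600 + 5866048525894208051400 + 5663770990518545704800 + 5474978624167927514640 + 5298366410485091143200 + 5132792460157432044975 + 4977253294698115922400 + 4830863491912877218800 + 4692838820715366441120 + 4562482186806606262200 + 4439171857433454741600 + 4322351545395732248400 + 4211522018590713472800 + 4106233968125945635980 + 4006081920122873791200 + 3910699017262805367600 + 3819752528489251754400 + 3732939971023586941800 + 3649985749445285009760 + 3570638233152996205200 + 3494667206915698413600 + 3421861640104954696650 + 3352027729082404600800 + 3284987174500756508784 + 3220575661275251479200 + 3158641513943035104600 + 3099044504245996706400 + 3041654791204404174800 + 2986351976818869553440 + 2933024262947104025700 = 757430884303309573964367, so H_56 = 757430884303309573964367/164249358725037825439200; reducing by gcd(757430884303309573964367, 164249358725037825439200) = 3 gives 252476961434436524654789/54749786241679275146400 ≈ 4.61147. (The PNT-adjacent estimate ln(56) + γ ≈ 4.60257 matches within O(1/n).)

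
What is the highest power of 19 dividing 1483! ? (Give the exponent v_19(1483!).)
v_19(1483!) = 82

Legendre's formula: v_p(n!) = Σ_{k ≥ 1} ⌊n / p^k⌋. For p = 19, n = 1483, the terms are:
  ⌊1483/19^1⌋ = ⌊1483/19⌋ = 78
  ⌊1483/19^2⌋ = ⌊1483/361⌋ = 4
(the next term ⌊1483/19^3⌋ = 0, terminating the sum). Summing: v_19(1483!) = 78 + 4 = 82.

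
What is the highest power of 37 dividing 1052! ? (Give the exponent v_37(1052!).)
v_37(1052!) = 28

Legendre's formula: v_p(n!) = Σ_{k ≥ 1} ⌊n / p^k⌋. For p = 37, n = 1052, the terms are:
  ⌊1052/37^1⌋ = ⌊1052/37⌋ = 28
(the next term ⌊1052/37^2⌋ = 0, terminating the sum). Summing: v_37(1052!) = 28 = 28.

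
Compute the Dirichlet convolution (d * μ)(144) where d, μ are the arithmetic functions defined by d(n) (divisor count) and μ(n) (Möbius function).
(d * μ)(144) = 1

Divisors of 144: [1, 2, 3, 4, 6, 8, 9, 12, 16, 18, 24, 36, 48, 72, 144]. For each d | 144:
  d = 1: d(1) · μ(144/1) = 1 · 0 = 0
  d = 2: d(2) · μ(144/2) = 2 · 0 = 0
  d = 3: d(3) · μ(144/3) = 2 · 0 = 0
  d = 4: d(4) · μ(144/4) = 3 · 0 = 0
  d = 6: d(6) · μ(144/6) = 4 · 0 = 0
  d = 8: d(8) · μ(144/8) = 4 · 0 = 0
  d = 9: d(9) · μ(144/9) = 3 · 0 = 0
  d = 12: d(12) · μ(144/12) = 6 · 0 = 0
  d = 16: d(16) · μ(144/16) = 5 · 0 = 0
  d = 18: d(18) · μ(144/18) = 6 · 0 = 0
  d = 24: d(24) · μ(144/24) = 8 · 1 = 8
  d = 36: d(36) · μ(144/36) = 9 · 0 = 0
  d = 48: d(48) · μ(144/48) = 10 · -1 = -10
  d = 72: d(72) · μ(144/72) = 12 · -1 = -12
  d = 144: d(144) · μ(144/144) = 15 · 1 = 15
Summing: (d * μ)(144) = 0 + 0 + 0 + 0 + 0 + 0 + 0 + 0 + 0 + 0 + 8 + 0 + -10 + -12 + 15 = 1.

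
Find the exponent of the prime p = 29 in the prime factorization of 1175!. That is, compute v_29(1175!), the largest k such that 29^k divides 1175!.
v_29(1175!) = 41

Legendre's formula: v_p(n!) = Σ_{k ≥ 1} ⌊n / p^k⌋. For p = 29, n = 1175, the terms are:
  ⌊1175/29^1⌋ = ⌊1175/29⌋ = 40
  ⌊1175/29^2⌋ = ⌊1175/841⌋ = 1
(the next term ⌊1175/29^3⌋ = 0, terminating the sum). Summing: v_29(1175!) = 40 + 1 = 41.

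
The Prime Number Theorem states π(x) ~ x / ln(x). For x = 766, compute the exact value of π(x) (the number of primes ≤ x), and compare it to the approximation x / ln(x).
π(766) = 135;  x/ln(x) ≈ 115.34;  relative error ≈ 14.56%.

Directly count primes up to 766: π(766) = 135. The PNT approximation gives 766/ln(766) ≈ 766/6.64118 ≈ 115.34. Relative error (π(x) − x/ln(x)) / π(x) ≈ 14.56%; the approximation is known to undercount slightly (Li(x) is a better estimate).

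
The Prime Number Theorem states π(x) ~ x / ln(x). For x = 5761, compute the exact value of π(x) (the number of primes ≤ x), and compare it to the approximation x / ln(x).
π(5761) = 757;  x/ln(x) ≈ 665.33;  relative error ≈ 12.11%.

Directly count primes up to 5761: π(5761) = 757. The PNT approximation gives 5761/ln(5761) ≈ 5761/8.65887 ≈ 665.33. Relative error (π(x) − x/ln(x)) / π(x) ≈ 12.11%; the approximation is known to undercount slightly (Li(x) is a better estimate).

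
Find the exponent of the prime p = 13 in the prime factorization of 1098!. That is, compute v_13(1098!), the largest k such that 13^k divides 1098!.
v_13(1098!) = 90

Legendre's formula: v_p(n!) = Σ_{k ≥ 1} ⌊n / p^k⌋. For p = 13, n = 1098, the terms are:
  ⌊1098/13^1⌋ = ⌊1098/13⌋ = 84
  ⌊1098/13^2⌋ = ⌊1098/169⌋ = 6
(the next term ⌊1098/13^3⌋ = 0, terminating the sum). Summing: v_13(1098!) = 84 + 6 = 90.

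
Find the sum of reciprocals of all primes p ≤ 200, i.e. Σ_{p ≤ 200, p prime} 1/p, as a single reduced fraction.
Σ 1/p = 15202313841027497739047080375538859939135227730139536997746371469607707132833646367/7799922041683461553249199106329813876687996789903550945093032474868511536164700810

π(200) = 46, so the primes ≤ 200 are [2, 3, 5, 7, 11, 13, 17, 19, 23, 29, 31, 37, 41, 43, 47, 53, 59, 61, 67, 71, 73, 79, 83, 89, 97, 101, 103, 107, 109, 113, 127, 131, 137, 139, 149, 151, 157, 163, 167, 173, 179, 181, 191, 193, 197, 199]. Summing 1/p over these primes: 15202313841027497739047080375538859939135227730139536997746371469607707132833646367/7799922041683461553249199106329813876687996789903550945093032474868511536164700810 ≈ 1.9490. Mertens estimate ln ln(200) + 0.2615 ≈ 1.9289.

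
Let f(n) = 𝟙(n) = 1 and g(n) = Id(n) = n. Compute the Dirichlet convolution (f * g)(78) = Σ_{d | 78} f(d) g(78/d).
(𝟙 * Id)(78) = 168

Divisors of 78: [1, 2, 3, 6, 13, 26, 39, 78]. For each d | 78:
  d = 1: 𝟙(1) · Id(78/1) = 1 · 78 = 78
  d = 2: 𝟙(2) · Id(78/2) = 1 · 39 = 39
  d = 3: 𝟙(3) · Id(78/3) = 1 · 26 = 26
  d = 6: 𝟙(6) · Id(78/6) = 1 · 13 = 13
  d = 13: 𝟙(13) · Id(78/13) = 1 · 6 = 6
  d = 26: 𝟙(26) · Id(78/26) = 1 · 3 = 3
  d = 39: 𝟙(39) · Id(78/39) = 1 · 2 = 2
  d = 78: 𝟙(78) · Id(78/78) = 1 · 1 = 1
Summing: (𝟙 * Id)(78) = 78 + 39 + 26 + 13 + 6 + 3 + 2 + 1 = 168.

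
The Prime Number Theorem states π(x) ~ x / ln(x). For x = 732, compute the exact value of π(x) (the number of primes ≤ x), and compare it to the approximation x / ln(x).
π(732) = 129;  x/ln(x) ≈ 110.98;  relative error ≈ 13.97%.

Directly count primes up to 732: π(732) = 129. The PNT approximation gives 732/ln(732) ≈ 732/6.59578 ≈ 110.98. Relative error (π(x) − x/ln(x)) / π(x) ≈ 13.97%; the approximation is known to undercount slightly (Li(x) is a better estimate).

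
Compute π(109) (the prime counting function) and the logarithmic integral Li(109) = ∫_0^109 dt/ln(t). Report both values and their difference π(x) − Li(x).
π(109) = 29;  Li(109) ≈ 32.06;  π(x) − Li(x) ≈ -3.06.

Direct count of primes ≤ 109 gives π(109) = 29. Numerical evaluation of the logarithmic integral gives Li(109) ≈ 32.06. The difference π(x) − Li(x) ≈ -3.06 is typically negative for small/moderate x (Li(x) overestimates), though Littlewood's theorem shows this sign changes infinitely often.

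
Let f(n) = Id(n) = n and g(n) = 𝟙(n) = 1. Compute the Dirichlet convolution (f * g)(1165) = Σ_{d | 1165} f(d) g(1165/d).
(Id * 𝟙)(1165) = 1404

Divisors of 1165: [1, 5, 233, 1165]. For each d | 1165:
  d = 1: Id(1) · 𝟙(1165/1) = 1 · 1 = 1
  d = 5: Id(5) · 𝟙(1165/5) = 5 · 1 = 5
  d = 233: Id(233) · 𝟙(1165/233) = 233 · 1 = 233
  d = 1165: Id(1165) · 𝟙(1165/1165) = 1165 · 1 = 1165
Summing: (Id * 𝟙)(1165) = 1 + 5 + 233 + 1165 = 1404.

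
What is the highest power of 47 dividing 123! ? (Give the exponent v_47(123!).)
v_47(123!) = 2

Legendre's formula: v_p(n!) = Σ_{k ≥ 1} ⌊n / p^k⌋. For p = 47, n = 123, the terms are:
  ⌊123/47^1⌋ = ⌊123/47⌋ = 2
(the next term ⌊123/47^2⌋ = 0, terminating the sum). Summing: v_47(123!) = 2 = 2.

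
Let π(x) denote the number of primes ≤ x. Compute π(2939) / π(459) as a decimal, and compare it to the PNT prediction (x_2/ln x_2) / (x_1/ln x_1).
π(2939)/π(459) = 424/88 ≈ 4.8182;  PNT prediction ≈ 4.9143.

π(459) = 88 and π(2939) = 424, so π(2939)/π(459) ≈ 4.8182. The PNT-predicted ratio is (2939/ln(2939)) / (459/ln(459)) ≈ 4.9143. The two agree to within a few percent, as expected.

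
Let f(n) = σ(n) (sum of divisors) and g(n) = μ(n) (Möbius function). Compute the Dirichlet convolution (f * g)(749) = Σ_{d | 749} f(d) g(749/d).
(σ * μ)(749) = 749

Divisors of 749: [1, 7, 107, 749]. For each d | 749:
  d = 1: σ(1) · μ(749/1) = 1 · 1 = 1
  d = 7: σ(7) · μ(749/7) = 8 · -1 = -8
  d = 107: σ(107) · μ(749/107) = 108 · -1 = -108
  d = 749: σ(749) · μ(749/749) = 864 · 1 = 864
Summing: (σ * μ)(749) = 1 + -8 + -108 + 864 = 749.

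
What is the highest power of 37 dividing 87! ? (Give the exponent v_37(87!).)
v_37(87!) = 2

Legendre's formula: v_p(n!) = Σ_{k ≥ 1} ⌊n / p^k⌋. For p = 37, n = 87, the terms are:
  ⌊87/37^1⌋ = ⌊87/37⌋ = 2
(the next term ⌊87/37^2⌋ = 0, terminating the sum). Summing: v_37(87!) = 2 = 2.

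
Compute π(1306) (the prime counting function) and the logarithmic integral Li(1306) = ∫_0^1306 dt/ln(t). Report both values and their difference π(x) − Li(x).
π(1306) = 213;  Li(1306) ≈ 221.04;  π(x) − Li(x) ≈ -8.04.

Direct count of primes ≤ 1306 gives π(1306) = 213. Numerical evaluation of the logarithmic integral gives Li(1306) ≈ 221.04. The difference π(x) − Li(x) ≈ -8.04 is typically negative for small/moderate x (Li(x) overestimates), though Littlewood's theorem shows this sign changes infinitely often.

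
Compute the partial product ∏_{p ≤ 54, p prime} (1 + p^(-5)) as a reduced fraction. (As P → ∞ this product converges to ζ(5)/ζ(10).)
∏ = 32347597211284988160480267437380591091977322089812731895007080802055947812864/31226639806314720763085693561071542877365250131832357293968847568717289128655

The primes p ≤ 54 are [2, 3, 5, 7, 11, 13, 17, 19, 23, 29, 31, 37, 41, 43, 47, 53]. For each, (1 + 1/p^5) = (p^5 + 1)/p^5. Multiplying these fractions over p ∈ [2, 3, 5, 7, 11, 13, 17, 19, 23, 29, 31, 37, 41, 43, 47, 53] gives 32347597211284988160480267437380591091977322089812731895007080802055947812864/31226639806314720763085693561071542877365250131832357293968847568717289128655. (In the limit P → ∞ this tends to ζ(5)/ζ(10).)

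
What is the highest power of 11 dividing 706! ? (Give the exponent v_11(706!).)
v_11(706!) = 69

Legendre's formula: v_p(n!) = Σ_{k ≥ 1} ⌊n / p^k⌋. For p = 11, n = 706, the terms are:
  ⌊706/11^1⌋ = ⌊706/11⌋ = 64
  ⌊706/11^2⌋ = ⌊706/121⌋ = 5
(the next term ⌊706/11^3⌋ = 0, terminating the sum). Summing: v_11(706!) = 64 + 5 = 69.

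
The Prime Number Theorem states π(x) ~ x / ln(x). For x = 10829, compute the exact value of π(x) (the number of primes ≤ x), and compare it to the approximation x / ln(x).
π(10829) = 1315;  x/ln(x) ≈ 1165.66;  relative error ≈ 11.36%.

Directly count primes up to 10829: π(10829) = 1315. The PNT approximation gives 10829/ln(10829) ≈ 10829/9.28998 ≈ 1165.66. Relative error (π(x) − x/ln(x)) / π(x) ≈ 11.36%; the approximation is known to undercount slightly (Li(x) is a better estimate).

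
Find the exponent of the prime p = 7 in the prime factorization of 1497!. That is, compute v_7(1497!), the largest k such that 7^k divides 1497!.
v_7(1497!) = 247

Legendre's formula: v_p(n!) = Σ_{k ≥ 1} ⌊n / p^k⌋. For p = 7, n = 1497, the terms are:
  ⌊1497/7^1⌋ = ⌊1497/7⌋ = 213
  ⌊1497/7^2⌋ = ⌊1497/49⌋ = 30
  ⌊1497/7^3⌋ = ⌊1497/343⌋ = 4
(the next term ⌊1497/7^4⌋ = 0, terminating the sum). Summing: v_7(1497!) = 213 + 30 + 4 = 247.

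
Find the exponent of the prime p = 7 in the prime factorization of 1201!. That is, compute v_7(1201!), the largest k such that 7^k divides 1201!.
v_7(1201!) = 198

Legendre's formula: v_p(n!) = Σ_{k ≥ 1} ⌊n / p^k⌋. For p = 7, n = 1201, the terms are:
  ⌊1201/7^1⌋ = ⌊1201/7⌋ = 171
  ⌊1201/7^2⌋ = ⌊1201/49⌋ = 24
  ⌊1201/7^3⌋ = ⌊1201/343⌋ = 3
(the next term ⌊1201/7^4⌋ = 0, terminating the sum). Summing: v_7(1201!) = 171 + 24 + 3 = 198.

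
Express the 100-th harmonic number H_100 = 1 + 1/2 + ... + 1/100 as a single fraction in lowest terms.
H_100 = 14466636279520351160221518043104131447711/2788815009188499086581352357412492142272

Direct summation: H_100 = 1 + 1/2 + ... + 1/100. The least common denominator is lcm(1, ..., 100) = 69720375229712477164533808935312303556800; over this denominator the numerator is 69720375229712477164533808935312303556800 + 34860187614856238582266904467656151778400 + 23240125076570825721511269645104101185600 + 17430093807428119291133452233828075889200 + 13944075045942495432906761787062460711360 + 11620062538285412860755634822552050592800 + 9960053604244639594933401276473186222400 + 8715046903714059645566726116914037944600 + 7746708358856941907170423215034700395200 + 6972037522971247716453380893531230355680 + 6338215929973861560412164448664754868800 + 5810031269142706430377817411276025296400 + 5363105786900959781887216071947100273600 + 4980026802122319797466700638236593111200 + 4648025015314165144302253929020820237120 + 4357523451857029822783363058457018972300 + 4101198542924263362619635819724253150400 + 3873354179428470953585211607517350197600 + 3669493433142761956028095207121700187200 + 3486018761485623858226690446765615177840 + 3320017868081546531644467092157728740800 + 3169107964986930780206082224332377434400 + 3031320662161412050631904736317926241600 + 2905015634571353215188908705638012648200 + 2788815009188499086581352357412492142272 + 2681552893450479890943608035973550136800 + 2582236119618980635723474405011566798400 + 2490013401061159898733350319118296555600 + 2404150869990085419466683066734907019200 + 2324012507657082572151126964510410118560 + 2249044362248789585952703514042332372800 + 2178761725928514911391681529228509486150 + 2112738643324620520137388149554918289600 + 2050599271462131681309817909862126575200 + 1992010720848927918986680255294637244480 + 1936677089714235476792605803758675098800 + 1884334465667904788230643484738170366400 + 1834746716571380978014047603560850093600 + 1787701928966986593962405357315700091200 + 1743009380742811929113345223382807588920 + 1700496956822255540598385583788104964800 + 1660008934040773265822233546078864370400 + 1621404075109592492198460672914239617600 + 1584553982493465390103041112166188717200 + 1549341671771388381434084643006940079040 + 1515660331080706025315952368158963120800 + 1483412238930052705628378913517283054400 + 1452507817285676607594454352819006324100 + 1422864800606377084990485896639026603200 + 1394407504594249543290676178706246071136 + 1367066180974754454206545273241417716800 + 1340776446725239945471804017986775068400 + 1315478777919103342727052998779477425600 + 1291118059809490317861737202505783399200 + 1267643185994772312082432889732950973760 + 1245006700530579949366675159559148277800 + 1223164477714253985342698402373900062400 + 1202075434995042709733341533367453509600 + 1181701275079872494314132354835801755200 + 1162006253828541286075563482255205059280 + 1142956970978893068271046048119873828800 + 1124522181124394792976351757021166186400 + 1106672622693848843881489030719242913600 + 1089380862964257455695840764614254743075 + 1072621157380191956377443214389420054720 + 1056369321662310260068694074777459144800 + 1040602615368842942754235954258392590400 + 1025299635731065840654908954931063287600 + 1010440220720470683543968245439308747200 + 996005360424463959493340127647318622240 + 981977115911443340345546604722708500800 + 968338544857117738396302901879337549400 + 955073633283732563897723410072771281600 + 942167232833952394115321742369085183200 + 929605003062833028860450785804164047424 + 917373358285690489007023801780425046800 + 905459418567694508630309206952107838400 + 893850964483493296981202678657850045600 + 882536395312816166639668467535598779200 + 871504690371405964556672611691403794460 + 860745373206326878574491468337188932800 + 850248478411127770299192791894052482400 + 840004520839909363428118179943521729600 + 830004467020386632911116773039432185200 + 820239708584852672523927163944850630080 + 810702037554796246099230336457119808800 + 801383623330028473155561022244969006400 + 792276991246732695051520556083094358600 + 783375002581039069264424819497891051200 + 774670835885694190717042321503470039520 + 766157969557279968841030867421014324800 + 757830165540353012657976184079481560400 + 749681454082929861984234504680777457600 + 741706119465026352814189456758641527200 + 733898686628552391205619041424340037440 + 726253908642838303797227176409503162050 + 718766754945489455304472257065075294400 + 711432400303188542495242948319513301600 + 704246214441540173379129383184972763200 + 697203752297124771645338089353123035568 = 361665906988008779005537951077603286192775, so H_100 = 361665906988008779005537951077603286192775/69720375229712477164533808935312303556800; reducing by gcd(361665906988008779005537951077603286192775, 69720375229712477164533808935312303556800) = 25 gives 14466636279520351160221518043104131447711/2788815009188499086581352357412492142272 ≈ 5.18738. (The PNT-adjacent estimate ln(100) + γ ≈ 5.18239 matches within O(1/n).)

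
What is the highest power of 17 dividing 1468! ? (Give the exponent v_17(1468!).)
v_17(1468!) = 91

Legendre's formula: v_p(n!) = Σ_{k ≥ 1} ⌊n / p^k⌋. For p = 17, n = 1468, the terms are:
  ⌊1468/17^1⌋ = ⌊1468/17⌋ = 86
  ⌊1468/17^2⌋ = ⌊1468/289⌋ = 5
(the next term ⌊1468/17^3⌋ = 0, terminating the sum). Summing: v_17(1468!) = 86 + 5 = 91.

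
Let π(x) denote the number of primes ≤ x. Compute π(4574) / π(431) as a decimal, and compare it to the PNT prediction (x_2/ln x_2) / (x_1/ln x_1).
π(4574)/π(431) = 619/83 ≈ 7.4578;  PNT prediction ≈ 7.6383.

π(431) = 83 and π(4574) = 619, so π(4574)/π(431) ≈ 7.4578. The PNT-predicted ratio is (4574/ln(4574)) / (431/ln(431)) ≈ 7.6383. The two agree to within a few percent, as expected.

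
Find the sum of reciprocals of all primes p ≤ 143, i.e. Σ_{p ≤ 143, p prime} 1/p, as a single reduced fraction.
Σ 1/p = 18825509850919239131453102166593625244431364344421618363/10014646650599190067509233131649940057366334653200433090

π(143) = 34, so the primes ≤ 143 are [2, 3, 5, 7, 11, 13, 17, 19, 23, 29, 31, 37, 41, 43, 47, 53, 59, 61, 67, 71, 73, 79, 83, 89, 97, 101, 103, 107, 109, 113, 127, 131, 137, 139]. Summing 1/p over these primes: 18825509850919239131453102166593625244431364344421618363/10014646650599190067509233131649940057366334653200433090 ≈ 1.8798. Mertens estimate ln ln(143) + 0.2615 ≈ 1.8635.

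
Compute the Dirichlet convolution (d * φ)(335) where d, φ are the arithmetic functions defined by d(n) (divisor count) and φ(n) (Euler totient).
(d * φ)(335) = 408

Divisors of 335: [1, 5, 67, 335]. For each d | 335:
  d = 1: d(1) · φ(335/1) = 1 · 264 = 264
  d = 5: d(5) · φ(335/5) = 2 · 66 = 132
  d = 67: d(67) · φ(335/67) = 2 · 4 = 8
  d = 335: d(335) · φ(335/335) = 4 · 1 = 4
Summing: (d * φ)(335) = 264 + 132 + 8 + 4 = 408.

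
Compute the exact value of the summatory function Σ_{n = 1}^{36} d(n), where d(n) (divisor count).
Σ_{n ≤ 36} d(n) = 140

Compute d(n) for each 1 ≤ n ≤ 36: d(1) = 1, d(2) = 2, d(3) = 2, d(4) = 3, d(5) = 2, d(6) = 4, d(7) = 2, d(8) = 4, d(9) = 3, d(10) = 4, d(11) = 2, d(12) = 6, d(13) = 2, d(14) = 4, d(15) = 4, d(16) = 5, d(17) = 2, d(18) = 6, d(19) = 2, d(20) = 6, d(21) = 4, d(22) = 4, d(23) = 2, d(24) = 8, d(25) = 3, d(26) = 4, d(27) = 4, d(28) = 6, d(29) = 2, d(30) = 8, d(31) = 2, d(32) = 6, d(33) = 4, d(34) = 4, d(35) = 4, d(36) = 9. Summing all 36 values: 140. (Dirichlet's divisor formula: Σ_{n ≤ x} d(n) = x ln(x) + (2γ − 1) x + O(√x). For x = 36, the asymptotic estimate is ≈ 134.57.)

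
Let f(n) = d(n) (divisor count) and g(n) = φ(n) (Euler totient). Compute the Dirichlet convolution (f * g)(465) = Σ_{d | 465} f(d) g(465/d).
(d * φ)(465) = 768

Divisors of 465: [1, 3, 5, 15, 31, 93, 155, 465]. For each d | 465:
  d = 1: d(1) · φ(465/1) = 1 · 240 = 240
  d = 3: d(3) · φ(465/3) = 2 · 120 = 240
  d = 5: d(5) · φ(465/5) = 2 · 60 = 120
  d = 15: d(15) · φ(465/15) = 4 · 30 = 120
  d = 31: d(31) · φ(465/31) = 2 · 8 = 16
  d = 93: d(93) · φ(465/93) = 4 · 4 = 16
  d = 155: d(155) · φ(465/155) = 4 · 2 = 8
  d = 465: d(465) · φ(465/465) = 8 · 1 = 8
Summing: (d * φ)(465) = 240 + 240 + 120 + 120 + 16 + 16 + 8 + 8 = 768.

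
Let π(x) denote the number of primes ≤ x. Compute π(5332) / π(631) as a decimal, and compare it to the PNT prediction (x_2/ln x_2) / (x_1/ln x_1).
π(5332)/π(631) = 705/115 ≈ 6.1304;  PNT prediction ≈ 6.3486.

π(631) = 115 and π(5332) = 705, so π(5332)/π(631) ≈ 6.1304. The PNT-predicted ratio is (5332/ln(5332)) / (631/ln(631)) ≈ 6.3486. The two agree to within a few percent, as expected.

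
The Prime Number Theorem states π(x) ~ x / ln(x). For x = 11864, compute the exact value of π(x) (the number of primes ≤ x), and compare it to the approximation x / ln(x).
π(11864) = 1422;  x/ln(x) ≈ 1264.65;  relative error ≈ 11.07%.

Directly count primes up to 11864: π(11864) = 1422. The PNT approximation gives 11864/ln(11864) ≈ 11864/9.38126 ≈ 1264.65. Relative error (π(x) − x/ln(x)) / π(x) ≈ 11.07%; the approximation is known to undercount slightly (Li(x) is a better estimate).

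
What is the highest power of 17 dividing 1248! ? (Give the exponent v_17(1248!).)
v_17(1248!) = 77

Legendre's formula: v_p(n!) = Σ_{k ≥ 1} ⌊n / p^k⌋. For p = 17, n = 1248, the terms are:
  ⌊1248/17^1⌋ = ⌊1248/17⌋ = 73
  ⌊1248/17^2⌋ = ⌊1248/289⌋ = 4
(the next term ⌊1248/17^3⌋ = 0, terminating the sum). Summing: v_17(1248!) = 73 + 4 = 77.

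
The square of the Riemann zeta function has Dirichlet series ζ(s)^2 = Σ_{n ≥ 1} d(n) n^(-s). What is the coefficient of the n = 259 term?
d(259) = 4

ζ(s)^2 = (Σ 1/m^s)(Σ 1/k^s). The coefficient of 1/n^s in the product is the number of ordered pairs (m, k) with mk = n, which equals d(n). For n = 259, divisors are [1, 7, 37, 259], so d(259) = 4.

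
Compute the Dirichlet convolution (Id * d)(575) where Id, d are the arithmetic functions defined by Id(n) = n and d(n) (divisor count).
(Id * d)(575) = 950

Divisors of 575: [1, 5, 23, 25, 115, 575]. For each d | 575:
  d = 1: Id(1) · d(575/1) = 1 · 6 = 6
  d = 5: Id(5) · d(575/5) = 5 · 4 = 20
  d = 23: Id(23) · d(575/23) = 23 · 3 = 69
  d = 25: Id(25) · d(575/25) = 25 · 2 = 50
  d = 115: Id(115) · d(575/115) = 115 · 2 = 230
  d = 575: Id(575) · d(575/575) = 575 · 1 = 575
Summing: (Id * d)(575) = 6 + 20 + 69 + 50 + 230 + 575 = 950.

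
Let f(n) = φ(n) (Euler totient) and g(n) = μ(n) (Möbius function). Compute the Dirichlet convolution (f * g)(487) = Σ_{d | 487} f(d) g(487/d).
(φ * μ)(487) = 485

Divisors of 487: [1, 487]. For each d | 487:
  d = 1: φ(1) · μ(487/1) = 1 · -1 = -1
  d = 487: φ(487) · μ(487/487) = 486 · 1 = 486
Summing: (φ * μ)(487) = -1 + 486 = 485.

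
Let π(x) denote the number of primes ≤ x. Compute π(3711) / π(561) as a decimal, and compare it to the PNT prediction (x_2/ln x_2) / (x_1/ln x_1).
π(3711)/π(561) = 518/102 ≈ 5.0784;  PNT prediction ≈ 5.0944.

π(561) = 102 and π(3711) = 518, so π(3711)/π(561) ≈ 5.0784. The PNT-predicted ratio is (3711/ln(3711)) / (561/ln(561)) ≈ 5.0944. The two agree to within a few percent, as expected.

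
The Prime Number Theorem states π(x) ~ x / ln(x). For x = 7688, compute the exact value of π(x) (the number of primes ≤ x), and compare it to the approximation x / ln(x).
π(7688) = 975;  x/ln(x) ≈ 859.24;  relative error ≈ 11.87%.

Directly count primes up to 7688: π(7688) = 975. The PNT approximation gives 7688/ln(7688) ≈ 7688/8.94742 ≈ 859.24. Relative error (π(x) − x/ln(x)) / π(x) ≈ 11.87%; the approximation is known to undercount slightly (Li(x) is a better estimate).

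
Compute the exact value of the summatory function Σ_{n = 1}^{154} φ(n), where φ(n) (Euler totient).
Σ_{n ≤ 154} φ(n) = 7236

Compute φ(n) for each 1 ≤ n ≤ 154: φ(1) = 1, φ(2) = 1, φ(3) = 2, φ(4) = 2, φ(5) = 4, φ(6) = 2, φ(7) = 6, φ(8) = 4, φ(9) = 6, φ(10) = 4, φ(11) = 10, φ(12) = 4, φ(13) = 12, φ(14) = 6, φ(15) = 8, φ(16) = 8, φ(17) = 16, φ(18) = 6, φ(19) = 18, φ(20) = 8, φ(21) = 12, φ(22) = 10, φ(23) = 22, φ(24) = 8, φ(25) = 20, φ(26) = 12, φ(27) = 18, φ(28) = 12, φ(29) = 28, φ(30) = 8, φ(31) = 30, φ(32) = 16, φ(33) = 20, φ(34) = 16, φ(35) = 24, φ(36) = 12, φ(37) = 36, φ(38) = 18, φ(39) = 24, φ(40) = 16, φ(41) = 40, φ(42) = 12, φ(43) = 42, φ(44) = 20, φ(45) = 24, φ(46) = 22, φ(47) = 46, φ(48) = 16, φ(49) = 42, φ(50) = 20, φ(51) = 32, φ(52) = 24, φ(53) = 52, φ(54) = 18, φ(55) = 40, φ(56) = 24, φ(57) = 36, φ(58) = 28, φ(59) = 58, φ(60) = 16, φ(61) = 60, φ(62) = 30, φ(63) = 36, φ(64) = 32, φ(65) = 48, φ(66) = 20, φ(67) = 66, φ(68) = 32, φ(69) = 44, φ(70) = 24, φ(71) = 70, φ(72) = 24, φ(73) = 72, φ(74) = 36, φ(75) = 40, φ(76) = 36, φ(77) = 60, φ(78) = 24, φ(79) = 78, φ(80) = 32, φ(81) = 54, φ(82) = 40, φ(83) = 82, φ(84) = 24, φ(85) = 64, φ(86) = 42, φ(87) = 56, φ(88) = 40, φ(89) = 88, φ(90) = 24, φ(91) = 72, φ(92) = 44, φ(93) = 60, φ(94) = 46, φ(95) = 72, φ(96) = 32, φ(97) = 96, φ(98) = 42, φ(99) = 60, φ(100) = 40, φ(101) = 100, φ(102) = 32, φ(103) = 102, φ(104) = 48, φ(105) = 48, φ(106) = 52, φ(107) = 106, φ(108) = 36, φ(109) = 108, φ(110) = 40, φ(111) = 72, φ(112) = 48, φ(113) = 112, φ(114) = 36, φ(115) = 88, φ(116) = 56, φ(117) = 72, φ(118) = 58, φ(119) = 96, φ(120) = 32, φ(121) = 110, φ(122) = 60, φ(123) = 80, φ(124) = 60, φ(125) = 100, φ(126) = 36, φ(127) = 126, φ(128) = 64, φ(129) = 84, φ(130) = 48, φ(131) = 130, φ(132) = 40, φ(133) = 108, φ(134) = 66, φ(135) = 72, φ(136) = 64, φ(137) = 136, φ(138) = 44, φ(139) = 138, φ(140) = 48, φ(141) = 92, φ(142) = 70, φ(143) = 120, φ(144) = 48, φ(145) = 112, φ(146) = 72, φ(147) = 84, φ(148) = 72, φ(149) = 148, φ(150) = 40, φ(151) = 150, φ(152) = 72, φ(153) = 96, φ(154) = 60. Summing all 154 values: 7236. (Average order: Σ_{n ≤ x} φ(n) ~ (3/π²) x². For x = 154, (3/π²)·154² ≈ 7208.80.)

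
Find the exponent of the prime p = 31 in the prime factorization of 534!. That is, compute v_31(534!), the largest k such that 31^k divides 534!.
v_31(534!) = 17

Legendre's formula: v_p(n!) = Σ_{k ≥ 1} ⌊n / p^k⌋. For p = 31, n = 534, the terms are:
  ⌊534/31^1⌋ = ⌊534/31⌋ = 17
(the next term ⌊534/31^2⌋ = 0, terminating the sum). Summing: v_31(534!) = 17 = 17.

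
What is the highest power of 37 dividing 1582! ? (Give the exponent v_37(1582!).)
v_37(1582!) = 43

Legendre's formula: v_p(n!) = Σ_{k ≥ 1} ⌊n / p^k⌋. For p = 37, n = 1582, the terms are:
  ⌊1582/37^1⌋ = ⌊1582/37⌋ = 42
  ⌊1582/37^2⌋ = ⌊1582/1369⌋ = 1
(the next term ⌊1582/37^3⌋ = 0, terminating the sum). Summing: v_37(1582!) = 42 + 1 = 43.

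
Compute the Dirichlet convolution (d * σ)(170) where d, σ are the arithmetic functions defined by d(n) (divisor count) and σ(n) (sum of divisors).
(d * σ)(170) = 800

Divisors of 170: [1, 2, 5, 10, 17, 34, 85, 170]. For each d | 170:
  d = 1: d(1) · σ(170/1) = 1 · 324 = 324
  d = 2: d(2) · σ(170/2) = 2 · 108 = 216
  d = 5: d(5) · σ(170/5) = 2 · 54 = 108
  d = 10: d(10) · σ(170/10) = 4 · 18 = 72
  d = 17: d(17) · σ(170/17) = 2 · 18 = 36
  d = 34: d(34) · σ(170/34) = 4 · 6 = 24
  d = 85: d(85) · σ(170/85) = 4 · 3 = 12
  d = 170: d(170) · σ(170/170) = 8 · 1 = 8
Summing: (d * σ)(170) = 324 + 216 + 108 + 72 + 36 + 24 + 12 + 8 = 800.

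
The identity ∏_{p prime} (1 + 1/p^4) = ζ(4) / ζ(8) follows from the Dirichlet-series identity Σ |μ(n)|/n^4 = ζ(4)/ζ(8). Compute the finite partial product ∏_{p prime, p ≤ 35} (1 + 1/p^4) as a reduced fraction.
∏ = 377183486665353545574471751056805902016576/349915921480385530721123181536044923530625

The primes p ≤ 35 are [2, 3, 5, 7, 11, 13, 17, 19, 23, 29, 31]. For each, (1 + 1/p^4) = (p^4 + 1)/p^4. Multiplying these fractions over p ∈ [2, 3, 5, 7, 11, 13, 17, 19, 23, 29, 31] gives 377183486665353545574471751056805902016576/349915921480385530721123181536044923530625. (In the limit P → ∞ this tends to ζ(4)/ζ(8).)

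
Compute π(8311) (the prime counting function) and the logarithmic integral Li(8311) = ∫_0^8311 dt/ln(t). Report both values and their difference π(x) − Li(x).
π(8311) = 1043;  Li(8311) ≈ 1060.95;  π(x) − Li(x) ≈ -17.95.

Direct count of primes ≤ 8311 gives π(8311) = 1043. Numerical evaluation of the logarithmic integral gives Li(8311) ≈ 1060.95. The difference π(x) − Li(x) ≈ -17.95 is typically negative for small/moderate x (Li(x) overestimates), though Littlewood's theorem shows this sign changes infinitely often.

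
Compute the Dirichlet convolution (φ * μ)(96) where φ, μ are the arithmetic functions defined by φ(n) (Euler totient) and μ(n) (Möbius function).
(φ * μ)(96) = 8

Divisors of 96: [1, 2, 3, 4, 6, 8, 12, 16, 24, 32, 48, 96]. For each d | 96:
  d = 1: φ(1) · μ(96/1) = 1 · 0 = 0
  d = 2: φ(2) · μ(96/2) = 1 · 0 = 0
  d = 3: φ(3) · μ(96/3) = 2 · 0 = 0
  d = 4: φ(4) · μ(96/4) = 2 · 0 = 0
  d = 6: φ(6) · μ(96/6) = 2 · 0 = 0
  d = 8: φ(8) · μ(96/8) = 4 · 0 = 0
  d = 12: φ(12) · μ(96/12) = 4 · 0 = 0
  d = 16: φ(16) · μ(96/16) = 8 · 1 = 8
  d = 24: φ(24) · μ(96/24) = 8 · 0 = 0
  d = 32: φ(32) · μ(96/32) = 16 · -1 = -16
  d = 48: φ(48) · μ(96/48) = 16 · -1 = -16
  d = 96: φ(96) · μ(96/96) = 32 · 1 = 32
Summing: (φ * μ)(96) = 0 + 0 + 0 + 0 + 0 + 0 + 0 + 8 + 0 + -16 + -16 + 32 = 8.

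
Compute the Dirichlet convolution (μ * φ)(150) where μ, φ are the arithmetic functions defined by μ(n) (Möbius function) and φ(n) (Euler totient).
(μ * φ)(150) = 0

Divisors of 150: [1, 2, 3, 5, 6, 10, 15, 25, 30, 50, 75, 150]. For each d | 150:
  d = 1: μ(1) · φ(150/1) = 1 · 40 = 40
  d = 2: μ(2) · φ(150/2) = -1 · 40 = -40
  d = 3: μ(3) · φ(150/3) = -1 · 20 = -20
  d = 5: μ(5) · φ(150/5) = -1 · 8 = -8
  d = 6: μ(6) · φ(150/6) = 1 · 20 = 20
  d = 10: μ(10) · φ(150/10) = 1 · 8 = 8
  d = 15: μ(15) · φ(150/15) = 1 · 4 = 4
  d = 25: μ(25) · φ(150/25) = 0 · 2 = 0
  d = 30: μ(30) · φ(150/30) = -1 · 4 = -4
  d = 50: μ(50) · φ(150/50) = 0 · 2 = 0
  d = 75: μ(75) · φ(150/75) = 0 · 1 = 0
  d = 150: μ(150) · φ(150/150) = 0 · 1 = 0
Summing: (μ * φ)(150) = 40 + -40 + -20 + -8 + 20 + 8 + 4 + 0 + -4 + 0 + 0 + 0 = 0.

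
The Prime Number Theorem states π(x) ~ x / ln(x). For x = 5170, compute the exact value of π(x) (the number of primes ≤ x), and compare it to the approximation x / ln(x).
π(5170) = 688;  x/ln(x) ≈ 604.63;  relative error ≈ 12.12%.

Directly count primes up to 5170: π(5170) = 688. The PNT approximation gives 5170/ln(5170) ≈ 5170/8.55063 ≈ 604.63. Relative error (π(x) − x/ln(x)) / π(x) ≈ 12.12%; the approximation is known to undercount slightly (Li(x) is a better estimate).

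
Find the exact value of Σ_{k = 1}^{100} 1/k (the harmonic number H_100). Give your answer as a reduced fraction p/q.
H_100 = 14466636279520351160221518043104131447711/2788815009188499086581352357412492142272

Direct summation: H_100 = 1 + 1/2 + ... + 1/100. The least common denominator is lcm(1, ..., 100) = 69720375229712477164533808935312303556800; over this denominator the numerator is 69720375229712477164533808935312303556800 + 34860187614856238582266904467656151778400 + 23240125076570825721511269645104101185600 + 17430093807428119291133452233828075889200 + 13944075045942495432906761787062460711360 + 11620062538285412860755634822552050592800 + 9960053604244639594933401276473186222400 + 8715046903714059645566726116914037944600 + 7746708358856941907170423215034700395200 + 6972037522971247716453380893531230355680 + 6338215929973861560412164448664754868800 + 5810031269142706430377817411276025296400 + 5363105786900959781887216071947100273600 + 4980026802122319797466700638236593111200 + 4648025015314165144302253929020820237120 + 4357523451857029822783363058457018972300 + 4101198542924263362619635819724253150400 + 3873354179428470953585211607517350197600 + 3669493433142761956028095207121700187200 + 3486018761485623858226690446765615177840 + 3320017868081546531644467092157728740800 + 3169107964986930780206082224332377434400 + 3031320662161412050631904736317926241600 + 2905015634571353215188908705638012648200 + 2788815009188499086581352357412492142272 + 2681552893450479890943608035973550136800 + 2582236119618980635723474405011566798400 + 2490013401061159898733350319118296555600 + 2404150869990085419466683066734907019200 + 2324012507657082572151126964510410118560 + 2249044362248789585952703514042332372800 + 2178761725928514911391681529228509486150 + 2112738643324620520137388149554918289600 + 2050599271462131681309817909862126575200 + 1992010720848927918986680255294637244480 + 1936677089714235476792605803758675098800 + 1884334465667904788230643484738170366400 + 1834746716571380978014047603560850093600 + 1787701928966986593962405357315700091200 + 1743009380742811929113345223382807588920 + 1700496956822255540598385583788104964800 + 1660008934040773265822233546078864370400 + 1621404075109592492198460672914239617600 + 1584553982493465390103041112166188717200 + 1549341671771388381434084643006940079040 + 1515660331080706025315952368158963120800 + 1483412238930052705628378913517283054400 + 1452507817285676607594454352819006324100 + 1422864800606377084990485896639026603200 + 1394407504594249543290676178706246071136 + 1367066180974754454206545273241417716800 + 1340776446725239945471804017986775068400 + 1315478777919103342727052998779477425600 + 1291118059809490317861737202505783399200 + 1267643185994772312082432889732950973760 + 1245006700530579949366675159559148277800 + 1223164477714253985342698402373900062400 + 1202075434995042709733341533367453509600 + 1181701275079872494314132354835801755200 + 1162006253828541286075563482255205059280 + 1142956970978893068271046048119873828800 + 1124522181124394792976351757021166186400 + 1106672622693848843881489030719242913600 + 1089380862964257455695840764614254743075 + 1072621157380191956377443214389420054720 + 1056369321662310260068694074777459144800 + 1040602615368842942754235954258392590400 + 1025299635731065840654908954931063287600 + 1010440220720470683543968245439308747200 + 996005360424463959493340127647318622240 + 981977115911443340345546604722708500800 + 968338544857117738396302901879337549400 + 955073633283732563897723410072771281600 + 942167232833952394115321742369085183200 + 929605003062833028860450785804164047424 + 917373358285690489007023801780425046800 + 905459418567694508630309206952107838400 + 893850964483493296981202678657850045600 + 882536395312816166639668467535598779200 + 871504690371405964556672611691403794460 + 860745373206326878574491468337188932800 + 850248478411127770299192791894052482400 + 840004520839909363428118179943521729600 + 830004467020386632911116773039432185200 + 820239708584852672523927163944850630080 + 810702037554796246099230336457119808800 + 801383623330028473155561022244969006400 + 792276991246732695051520556083094358600 + 783375002581039069264424819497891051200 + 774670835885694190717042321503470039520 + 766157969557279968841030867421014324800 + 757830165540353012657976184079481560400 + 749681454082929861984234504680777457600 + 741706119465026352814189456758641527200 + 733898686628552391205619041424340037440 + 726253908642838303797227176409503162050 + 718766754945489455304472257065075294400 + 711432400303188542495242948319513301600 + 704246214441540173379129383184972763200 + 697203752297124771645338089353123035568 = 361665906988008779005537951077603286192775, so H_100 = 361665906988008779005537951077603286192775/69720375229712477164533808935312303556800; reducing by gcd(361665906988008779005537951077603286192775, 69720375229712477164533808935312303556800) = 25 gives 14466636279520351160221518043104131447711/2788815009188499086581352357412492142272 ≈ 5.18738. (The PNT-adjacent estimate ln(100) + γ ≈ 5.18239 matches within O(1/n).)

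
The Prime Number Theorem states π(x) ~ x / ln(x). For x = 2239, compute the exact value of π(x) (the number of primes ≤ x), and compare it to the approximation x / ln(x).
π(2239) = 333;  x/ln(x) ≈ 290.26;  relative error ≈ 12.83%.

Directly count primes up to 2239: π(2239) = 333. The PNT approximation gives 2239/ln(2239) ≈ 2239/7.71378 ≈ 290.26. Relative error (π(x) − x/ln(x)) / π(x) ≈ 12.83%; the approximation is known to undercount slightly (Li(x) is a better estimate).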